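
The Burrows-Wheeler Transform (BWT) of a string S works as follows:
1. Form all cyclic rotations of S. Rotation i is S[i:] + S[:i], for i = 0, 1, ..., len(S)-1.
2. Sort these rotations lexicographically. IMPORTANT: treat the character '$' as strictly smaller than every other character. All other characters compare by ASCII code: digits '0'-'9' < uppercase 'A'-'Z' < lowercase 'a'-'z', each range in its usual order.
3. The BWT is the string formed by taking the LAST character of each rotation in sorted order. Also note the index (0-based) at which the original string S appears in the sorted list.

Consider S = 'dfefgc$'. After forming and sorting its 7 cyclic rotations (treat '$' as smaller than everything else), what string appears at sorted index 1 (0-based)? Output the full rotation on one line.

All 7 rotations (rotation i = S[i:]+S[:i]):
  rot[0] = dfefgc$
  rot[1] = fefgc$d
  rot[2] = efgc$df
  rot[3] = fgc$dfe
  rot[4] = gc$dfef
  rot[5] = c$dfefg
  rot[6] = $dfefgc
Sorted (with $ < everything):
  sorted[0] = $dfefgc
  sorted[1] = c$dfefg
  sorted[2] = dfefgc$
  sorted[3] = efgc$df
  sorted[4] = fefgc$d
  sorted[5] = fgc$dfe
  sorted[6] = gc$dfef
sorted[1] = c$dfefg

Answer: c$dfefg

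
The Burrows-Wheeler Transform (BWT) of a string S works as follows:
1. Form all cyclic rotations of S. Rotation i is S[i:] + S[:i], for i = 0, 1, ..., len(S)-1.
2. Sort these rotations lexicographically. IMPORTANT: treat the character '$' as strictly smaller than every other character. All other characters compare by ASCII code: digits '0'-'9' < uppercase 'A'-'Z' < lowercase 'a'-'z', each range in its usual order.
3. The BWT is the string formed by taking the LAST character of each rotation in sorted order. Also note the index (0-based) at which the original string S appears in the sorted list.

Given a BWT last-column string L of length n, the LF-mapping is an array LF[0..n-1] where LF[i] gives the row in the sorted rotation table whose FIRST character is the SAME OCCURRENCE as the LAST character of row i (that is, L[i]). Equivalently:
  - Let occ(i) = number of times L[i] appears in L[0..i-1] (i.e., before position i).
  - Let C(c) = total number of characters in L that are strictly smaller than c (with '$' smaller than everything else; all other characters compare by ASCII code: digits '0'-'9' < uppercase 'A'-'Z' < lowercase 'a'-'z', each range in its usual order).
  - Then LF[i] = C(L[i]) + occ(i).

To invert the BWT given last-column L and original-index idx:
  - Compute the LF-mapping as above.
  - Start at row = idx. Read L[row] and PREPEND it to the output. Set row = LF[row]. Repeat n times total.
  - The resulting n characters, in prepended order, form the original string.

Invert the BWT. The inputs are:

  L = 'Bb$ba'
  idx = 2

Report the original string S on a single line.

Answer: abbB$

Derivation:
LF mapping: 1 3 0 4 2
Walk LF starting at row 2, prepending L[row]:
  step 1: row=2, L[2]='$', prepend. Next row=LF[2]=0
  step 2: row=0, L[0]='B', prepend. Next row=LF[0]=1
  step 3: row=1, L[1]='b', prepend. Next row=LF[1]=3
  step 4: row=3, L[3]='b', prepend. Next row=LF[3]=4
  step 5: row=4, L[4]='a', prepend. Next row=LF[4]=2
Reversed output: abbB$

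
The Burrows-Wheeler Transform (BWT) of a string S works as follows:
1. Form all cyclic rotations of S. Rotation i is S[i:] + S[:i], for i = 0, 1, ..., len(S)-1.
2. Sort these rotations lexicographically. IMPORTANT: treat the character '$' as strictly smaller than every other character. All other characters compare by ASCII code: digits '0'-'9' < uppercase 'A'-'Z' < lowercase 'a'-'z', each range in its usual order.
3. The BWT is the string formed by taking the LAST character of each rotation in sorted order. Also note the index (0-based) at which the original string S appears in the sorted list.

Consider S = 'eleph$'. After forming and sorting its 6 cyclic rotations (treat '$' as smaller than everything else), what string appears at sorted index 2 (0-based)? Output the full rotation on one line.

Answer: eph$el

Derivation:
All 6 rotations (rotation i = S[i:]+S[:i]):
  rot[0] = eleph$
  rot[1] = leph$e
  rot[2] = eph$el
  rot[3] = ph$ele
  rot[4] = h$elep
  rot[5] = $eleph
Sorted (with $ < everything):
  sorted[0] = $eleph
  sorted[1] = eleph$
  sorted[2] = eph$el
  sorted[3] = h$elep
  sorted[4] = leph$e
  sorted[5] = ph$ele
sorted[2] = eph$el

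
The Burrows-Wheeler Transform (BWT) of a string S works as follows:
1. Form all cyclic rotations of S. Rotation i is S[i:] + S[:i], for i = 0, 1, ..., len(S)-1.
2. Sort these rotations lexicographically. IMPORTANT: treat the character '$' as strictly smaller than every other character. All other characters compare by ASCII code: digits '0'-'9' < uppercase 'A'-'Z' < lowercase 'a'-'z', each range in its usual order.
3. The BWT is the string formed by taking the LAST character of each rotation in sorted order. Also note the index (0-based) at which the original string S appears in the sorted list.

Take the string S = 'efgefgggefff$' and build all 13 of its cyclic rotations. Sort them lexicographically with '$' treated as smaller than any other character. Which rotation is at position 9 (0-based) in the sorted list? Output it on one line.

All 13 rotations (rotation i = S[i:]+S[:i]):
  rot[0] = efgefgggefff$
  rot[1] = fgefgggefff$e
  rot[2] = gefgggefff$ef
  rot[3] = efgggefff$efg
  rot[4] = fgggefff$efge
  rot[5] = gggefff$efgef
  rot[6] = ggefff$efgefg
  rot[7] = gefff$efgefgg
  rot[8] = efff$efgefggg
  rot[9] = fff$efgefggge
  rot[10] = ff$efgefgggef
  rot[11] = f$efgefgggeff
  rot[12] = $efgefgggefff
Sorted (with $ < everything):
  sorted[0] = $efgefgggefff
  sorted[1] = efff$efgefggg
  sorted[2] = efgefgggefff$
  sorted[3] = efgggefff$efg
  sorted[4] = f$efgefgggeff
  sorted[5] = ff$efgefgggef
  sorted[6] = fff$efgefggge
  sorted[7] = fgefgggefff$e
  sorted[8] = fgggefff$efge
  sorted[9] = gefff$efgefgg
  sorted[10] = gefgggefff$ef
  sorted[11] = ggefff$efgefg
  sorted[12] = gggefff$efgef
sorted[9] = gefff$efgefgg

Answer: gefff$efgefgg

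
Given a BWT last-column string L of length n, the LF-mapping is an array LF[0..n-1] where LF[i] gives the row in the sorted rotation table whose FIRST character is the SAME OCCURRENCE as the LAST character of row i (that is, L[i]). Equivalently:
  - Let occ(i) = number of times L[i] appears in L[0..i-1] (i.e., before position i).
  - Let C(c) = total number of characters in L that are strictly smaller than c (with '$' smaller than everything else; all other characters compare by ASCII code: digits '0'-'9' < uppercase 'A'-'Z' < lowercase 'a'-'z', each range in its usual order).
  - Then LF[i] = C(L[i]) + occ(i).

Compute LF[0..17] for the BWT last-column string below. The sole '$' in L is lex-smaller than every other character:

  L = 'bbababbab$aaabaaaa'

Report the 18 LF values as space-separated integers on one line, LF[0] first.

Char counts: '$':1, 'a':10, 'b':7
C (first-col start): C('$')=0, C('a')=1, C('b')=11
L[0]='b': occ=0, LF[0]=C('b')+0=11+0=11
L[1]='b': occ=1, LF[1]=C('b')+1=11+1=12
L[2]='a': occ=0, LF[2]=C('a')+0=1+0=1
L[3]='b': occ=2, LF[3]=C('b')+2=11+2=13
L[4]='a': occ=1, LF[4]=C('a')+1=1+1=2
L[5]='b': occ=3, LF[5]=C('b')+3=11+3=14
L[6]='b': occ=4, LF[6]=C('b')+4=11+4=15
L[7]='a': occ=2, LF[7]=C('a')+2=1+2=3
L[8]='b': occ=5, LF[8]=C('b')+5=11+5=16
L[9]='$': occ=0, LF[9]=C('$')+0=0+0=0
L[10]='a': occ=3, LF[10]=C('a')+3=1+3=4
L[11]='a': occ=4, LF[11]=C('a')+4=1+4=5
L[12]='a': occ=5, LF[12]=C('a')+5=1+5=6
L[13]='b': occ=6, LF[13]=C('b')+6=11+6=17
L[14]='a': occ=6, LF[14]=C('a')+6=1+6=7
L[15]='a': occ=7, LF[15]=C('a')+7=1+7=8
L[16]='a': occ=8, LF[16]=C('a')+8=1+8=9
L[17]='a': occ=9, LF[17]=C('a')+9=1+9=10

Answer: 11 12 1 13 2 14 15 3 16 0 4 5 6 17 7 8 9 10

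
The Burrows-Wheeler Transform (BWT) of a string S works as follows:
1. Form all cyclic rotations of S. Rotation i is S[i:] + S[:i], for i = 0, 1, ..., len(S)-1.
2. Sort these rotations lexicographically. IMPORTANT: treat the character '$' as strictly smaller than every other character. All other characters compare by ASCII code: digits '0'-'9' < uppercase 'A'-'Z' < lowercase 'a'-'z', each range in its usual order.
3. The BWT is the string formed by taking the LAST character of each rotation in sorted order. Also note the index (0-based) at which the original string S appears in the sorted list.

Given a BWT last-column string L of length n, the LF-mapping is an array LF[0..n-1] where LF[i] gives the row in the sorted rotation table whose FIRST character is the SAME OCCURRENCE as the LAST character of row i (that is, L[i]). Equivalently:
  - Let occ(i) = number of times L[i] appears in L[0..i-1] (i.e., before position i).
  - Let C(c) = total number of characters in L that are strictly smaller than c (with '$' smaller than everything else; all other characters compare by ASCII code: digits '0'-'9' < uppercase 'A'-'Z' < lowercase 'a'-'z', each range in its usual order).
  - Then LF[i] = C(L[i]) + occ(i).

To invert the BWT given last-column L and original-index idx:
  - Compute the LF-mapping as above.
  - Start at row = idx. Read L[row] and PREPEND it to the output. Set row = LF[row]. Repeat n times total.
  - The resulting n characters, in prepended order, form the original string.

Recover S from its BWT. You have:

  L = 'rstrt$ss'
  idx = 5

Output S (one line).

Answer: ststrsr$

Derivation:
LF mapping: 1 3 6 2 7 0 4 5
Walk LF starting at row 5, prepending L[row]:
  step 1: row=5, L[5]='$', prepend. Next row=LF[5]=0
  step 2: row=0, L[0]='r', prepend. Next row=LF[0]=1
  step 3: row=1, L[1]='s', prepend. Next row=LF[1]=3
  step 4: row=3, L[3]='r', prepend. Next row=LF[3]=2
  step 5: row=2, L[2]='t', prepend. Next row=LF[2]=6
  step 6: row=6, L[6]='s', prepend. Next row=LF[6]=4
  step 7: row=4, L[4]='t', prepend. Next row=LF[4]=7
  step 8: row=7, L[7]='s', prepend. Next row=LF[7]=5
Reversed output: ststrsr$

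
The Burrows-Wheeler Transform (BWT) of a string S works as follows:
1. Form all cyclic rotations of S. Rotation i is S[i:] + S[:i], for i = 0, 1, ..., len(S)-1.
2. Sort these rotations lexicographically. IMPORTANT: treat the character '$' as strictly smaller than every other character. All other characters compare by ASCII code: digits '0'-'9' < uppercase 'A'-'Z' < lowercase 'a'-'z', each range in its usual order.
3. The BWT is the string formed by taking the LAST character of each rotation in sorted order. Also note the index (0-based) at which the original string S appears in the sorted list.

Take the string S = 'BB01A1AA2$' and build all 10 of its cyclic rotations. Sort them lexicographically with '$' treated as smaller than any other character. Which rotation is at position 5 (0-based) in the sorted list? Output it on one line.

Answer: A1AA2$BB01

Derivation:
All 10 rotations (rotation i = S[i:]+S[:i]):
  rot[0] = BB01A1AA2$
  rot[1] = B01A1AA2$B
  rot[2] = 01A1AA2$BB
  rot[3] = 1A1AA2$BB0
  rot[4] = A1AA2$BB01
  rot[5] = 1AA2$BB01A
  rot[6] = AA2$BB01A1
  rot[7] = A2$BB01A1A
  rot[8] = 2$BB01A1AA
  rot[9] = $BB01A1AA2
Sorted (with $ < everything):
  sorted[0] = $BB01A1AA2
  sorted[1] = 01A1AA2$BB
  sorted[2] = 1A1AA2$BB0
  sorted[3] = 1AA2$BB01A
  sorted[4] = 2$BB01A1AA
  sorted[5] = A1AA2$BB01
  sorted[6] = A2$BB01A1A
  sorted[7] = AA2$BB01A1
  sorted[8] = B01A1AA2$B
  sorted[9] = BB01A1AA2$
sorted[5] = A1AA2$BB01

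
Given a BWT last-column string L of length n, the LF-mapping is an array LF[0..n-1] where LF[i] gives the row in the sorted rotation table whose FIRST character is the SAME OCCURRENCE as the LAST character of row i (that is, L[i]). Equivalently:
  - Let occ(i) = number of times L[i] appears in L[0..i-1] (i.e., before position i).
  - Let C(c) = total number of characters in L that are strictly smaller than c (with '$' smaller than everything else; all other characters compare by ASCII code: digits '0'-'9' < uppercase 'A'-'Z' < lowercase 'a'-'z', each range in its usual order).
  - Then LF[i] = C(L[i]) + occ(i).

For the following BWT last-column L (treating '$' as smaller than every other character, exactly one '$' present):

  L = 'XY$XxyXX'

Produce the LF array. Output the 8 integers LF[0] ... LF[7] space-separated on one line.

Answer: 1 5 0 2 6 7 3 4

Derivation:
Char counts: '$':1, 'X':4, 'Y':1, 'x':1, 'y':1
C (first-col start): C('$')=0, C('X')=1, C('Y')=5, C('x')=6, C('y')=7
L[0]='X': occ=0, LF[0]=C('X')+0=1+0=1
L[1]='Y': occ=0, LF[1]=C('Y')+0=5+0=5
L[2]='$': occ=0, LF[2]=C('$')+0=0+0=0
L[3]='X': occ=1, LF[3]=C('X')+1=1+1=2
L[4]='x': occ=0, LF[4]=C('x')+0=6+0=6
L[5]='y': occ=0, LF[5]=C('y')+0=7+0=7
L[6]='X': occ=2, LF[6]=C('X')+2=1+2=3
L[7]='X': occ=3, LF[7]=C('X')+3=1+3=4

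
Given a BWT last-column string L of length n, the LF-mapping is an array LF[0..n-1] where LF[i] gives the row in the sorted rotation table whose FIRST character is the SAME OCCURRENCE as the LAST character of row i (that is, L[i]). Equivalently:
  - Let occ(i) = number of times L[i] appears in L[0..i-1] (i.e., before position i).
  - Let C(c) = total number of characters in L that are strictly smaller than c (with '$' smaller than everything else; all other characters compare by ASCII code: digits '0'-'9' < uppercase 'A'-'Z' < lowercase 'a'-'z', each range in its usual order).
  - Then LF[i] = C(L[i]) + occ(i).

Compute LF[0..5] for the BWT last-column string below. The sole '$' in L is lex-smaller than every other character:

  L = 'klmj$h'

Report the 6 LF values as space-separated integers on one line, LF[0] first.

Answer: 3 4 5 2 0 1

Derivation:
Char counts: '$':1, 'h':1, 'j':1, 'k':1, 'l':1, 'm':1
C (first-col start): C('$')=0, C('h')=1, C('j')=2, C('k')=3, C('l')=4, C('m')=5
L[0]='k': occ=0, LF[0]=C('k')+0=3+0=3
L[1]='l': occ=0, LF[1]=C('l')+0=4+0=4
L[2]='m': occ=0, LF[2]=C('m')+0=5+0=5
L[3]='j': occ=0, LF[3]=C('j')+0=2+0=2
L[4]='$': occ=0, LF[4]=C('$')+0=0+0=0
L[5]='h': occ=0, LF[5]=C('h')+0=1+0=1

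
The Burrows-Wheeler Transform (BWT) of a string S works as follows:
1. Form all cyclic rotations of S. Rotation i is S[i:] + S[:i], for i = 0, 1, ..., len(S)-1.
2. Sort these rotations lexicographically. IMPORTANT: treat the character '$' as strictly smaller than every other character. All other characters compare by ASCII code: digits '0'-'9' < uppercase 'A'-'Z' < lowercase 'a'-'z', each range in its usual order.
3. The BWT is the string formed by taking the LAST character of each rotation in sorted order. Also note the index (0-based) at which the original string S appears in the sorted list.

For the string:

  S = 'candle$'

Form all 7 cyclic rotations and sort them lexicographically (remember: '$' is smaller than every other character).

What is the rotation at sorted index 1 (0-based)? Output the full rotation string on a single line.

Answer: andle$c

Derivation:
All 7 rotations (rotation i = S[i:]+S[:i]):
  rot[0] = candle$
  rot[1] = andle$c
  rot[2] = ndle$ca
  rot[3] = dle$can
  rot[4] = le$cand
  rot[5] = e$candl
  rot[6] = $candle
Sorted (with $ < everything):
  sorted[0] = $candle
  sorted[1] = andle$c
  sorted[2] = candle$
  sorted[3] = dle$can
  sorted[4] = e$candl
  sorted[5] = le$cand
  sorted[6] = ndle$ca
sorted[1] = andle$c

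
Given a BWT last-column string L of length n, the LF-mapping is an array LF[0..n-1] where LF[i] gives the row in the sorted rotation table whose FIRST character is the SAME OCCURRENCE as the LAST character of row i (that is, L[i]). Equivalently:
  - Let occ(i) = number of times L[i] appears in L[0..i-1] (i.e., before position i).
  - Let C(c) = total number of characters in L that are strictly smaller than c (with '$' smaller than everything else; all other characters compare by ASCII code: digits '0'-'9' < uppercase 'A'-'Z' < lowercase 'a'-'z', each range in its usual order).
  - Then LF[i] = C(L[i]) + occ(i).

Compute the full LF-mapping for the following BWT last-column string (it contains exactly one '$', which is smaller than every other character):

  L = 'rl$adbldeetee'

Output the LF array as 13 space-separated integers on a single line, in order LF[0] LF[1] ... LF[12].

Char counts: '$':1, 'a':1, 'b':1, 'd':2, 'e':4, 'l':2, 'r':1, 't':1
C (first-col start): C('$')=0, C('a')=1, C('b')=2, C('d')=3, C('e')=5, C('l')=9, C('r')=11, C('t')=12
L[0]='r': occ=0, LF[0]=C('r')+0=11+0=11
L[1]='l': occ=0, LF[1]=C('l')+0=9+0=9
L[2]='$': occ=0, LF[2]=C('$')+0=0+0=0
L[3]='a': occ=0, LF[3]=C('a')+0=1+0=1
L[4]='d': occ=0, LF[4]=C('d')+0=3+0=3
L[5]='b': occ=0, LF[5]=C('b')+0=2+0=2
L[6]='l': occ=1, LF[6]=C('l')+1=9+1=10
L[7]='d': occ=1, LF[7]=C('d')+1=3+1=4
L[8]='e': occ=0, LF[8]=C('e')+0=5+0=5
L[9]='e': occ=1, LF[9]=C('e')+1=5+1=6
L[10]='t': occ=0, LF[10]=C('t')+0=12+0=12
L[11]='e': occ=2, LF[11]=C('e')+2=5+2=7
L[12]='e': occ=3, LF[12]=C('e')+3=5+3=8

Answer: 11 9 0 1 3 2 10 4 5 6 12 7 8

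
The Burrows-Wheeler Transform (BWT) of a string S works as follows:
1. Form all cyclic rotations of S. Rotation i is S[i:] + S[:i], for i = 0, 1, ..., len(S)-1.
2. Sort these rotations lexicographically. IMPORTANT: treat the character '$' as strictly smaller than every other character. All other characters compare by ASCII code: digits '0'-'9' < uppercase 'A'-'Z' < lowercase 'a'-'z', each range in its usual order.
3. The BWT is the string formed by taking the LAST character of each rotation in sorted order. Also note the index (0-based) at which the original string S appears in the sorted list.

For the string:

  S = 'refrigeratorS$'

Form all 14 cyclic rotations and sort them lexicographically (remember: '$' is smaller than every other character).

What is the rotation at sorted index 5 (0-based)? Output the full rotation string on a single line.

All 14 rotations (rotation i = S[i:]+S[:i]):
  rot[0] = refrigeratorS$
  rot[1] = efrigeratorS$r
  rot[2] = frigeratorS$re
  rot[3] = rigeratorS$ref
  rot[4] = igeratorS$refr
  rot[5] = geratorS$refri
  rot[6] = eratorS$refrig
  rot[7] = ratorS$refrige
  rot[8] = atorS$refriger
  rot[9] = torS$refrigera
  rot[10] = orS$refrigerat
  rot[11] = rS$refrigerato
  rot[12] = S$refrigerator
  rot[13] = $refrigeratorS
Sorted (with $ < everything):
  sorted[0] = $refrigeratorS
  sorted[1] = S$refrigerator
  sorted[2] = atorS$refriger
  sorted[3] = efrigeratorS$r
  sorted[4] = eratorS$refrig
  sorted[5] = frigeratorS$re
  sorted[6] = geratorS$refri
  sorted[7] = igeratorS$refr
  sorted[8] = orS$refrigerat
  sorted[9] = rS$refrigerato
  sorted[10] = ratorS$refrige
  sorted[11] = refrigeratorS$
  sorted[12] = rigeratorS$ref
  sorted[13] = torS$refrigera
sorted[5] = frigeratorS$re

Answer: frigeratorS$re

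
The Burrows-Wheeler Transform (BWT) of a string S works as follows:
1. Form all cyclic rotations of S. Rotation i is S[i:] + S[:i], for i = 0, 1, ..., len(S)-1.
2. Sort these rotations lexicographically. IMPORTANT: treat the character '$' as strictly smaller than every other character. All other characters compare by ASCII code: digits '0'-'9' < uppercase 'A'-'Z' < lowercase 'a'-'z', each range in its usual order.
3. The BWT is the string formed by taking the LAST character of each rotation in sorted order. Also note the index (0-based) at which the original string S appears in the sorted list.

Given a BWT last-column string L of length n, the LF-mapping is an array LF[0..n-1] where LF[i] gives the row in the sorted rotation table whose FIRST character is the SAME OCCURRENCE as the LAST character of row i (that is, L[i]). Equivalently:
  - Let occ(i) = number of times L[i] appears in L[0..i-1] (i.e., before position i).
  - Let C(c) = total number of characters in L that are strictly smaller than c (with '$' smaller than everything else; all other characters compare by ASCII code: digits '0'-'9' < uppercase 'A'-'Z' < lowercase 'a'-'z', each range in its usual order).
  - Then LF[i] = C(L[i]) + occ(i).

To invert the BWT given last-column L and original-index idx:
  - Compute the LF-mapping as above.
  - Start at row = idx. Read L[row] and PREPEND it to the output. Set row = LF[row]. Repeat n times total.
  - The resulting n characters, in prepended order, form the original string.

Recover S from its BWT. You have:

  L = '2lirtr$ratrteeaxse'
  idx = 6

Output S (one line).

LF mapping: 1 8 7 9 14 10 0 11 2 15 12 16 4 5 3 17 13 6
Walk LF starting at row 6, prepending L[row]:
  step 1: row=6, L[6]='$', prepend. Next row=LF[6]=0
  step 2: row=0, L[0]='2', prepend. Next row=LF[0]=1
  step 3: row=1, L[1]='l', prepend. Next row=LF[1]=8
  step 4: row=8, L[8]='a', prepend. Next row=LF[8]=2
  step 5: row=2, L[2]='i', prepend. Next row=LF[2]=7
  step 6: row=7, L[7]='r', prepend. Next row=LF[7]=11
  step 7: row=11, L[11]='t', prepend. Next row=LF[11]=16
  step 8: row=16, L[16]='s', prepend. Next row=LF[16]=13
  step 9: row=13, L[13]='e', prepend. Next row=LF[13]=5
  step 10: row=5, L[5]='r', prepend. Next row=LF[5]=10
  step 11: row=10, L[10]='r', prepend. Next row=LF[10]=12
  step 12: row=12, L[12]='e', prepend. Next row=LF[12]=4
  step 13: row=4, L[4]='t', prepend. Next row=LF[4]=14
  step 14: row=14, L[14]='a', prepend. Next row=LF[14]=3
  step 15: row=3, L[3]='r', prepend. Next row=LF[3]=9
  step 16: row=9, L[9]='t', prepend. Next row=LF[9]=15
  step 17: row=15, L[15]='x', prepend. Next row=LF[15]=17
  step 18: row=17, L[17]='e', prepend. Next row=LF[17]=6
Reversed output: extraterrestrial2$

Answer: extraterrestrial2$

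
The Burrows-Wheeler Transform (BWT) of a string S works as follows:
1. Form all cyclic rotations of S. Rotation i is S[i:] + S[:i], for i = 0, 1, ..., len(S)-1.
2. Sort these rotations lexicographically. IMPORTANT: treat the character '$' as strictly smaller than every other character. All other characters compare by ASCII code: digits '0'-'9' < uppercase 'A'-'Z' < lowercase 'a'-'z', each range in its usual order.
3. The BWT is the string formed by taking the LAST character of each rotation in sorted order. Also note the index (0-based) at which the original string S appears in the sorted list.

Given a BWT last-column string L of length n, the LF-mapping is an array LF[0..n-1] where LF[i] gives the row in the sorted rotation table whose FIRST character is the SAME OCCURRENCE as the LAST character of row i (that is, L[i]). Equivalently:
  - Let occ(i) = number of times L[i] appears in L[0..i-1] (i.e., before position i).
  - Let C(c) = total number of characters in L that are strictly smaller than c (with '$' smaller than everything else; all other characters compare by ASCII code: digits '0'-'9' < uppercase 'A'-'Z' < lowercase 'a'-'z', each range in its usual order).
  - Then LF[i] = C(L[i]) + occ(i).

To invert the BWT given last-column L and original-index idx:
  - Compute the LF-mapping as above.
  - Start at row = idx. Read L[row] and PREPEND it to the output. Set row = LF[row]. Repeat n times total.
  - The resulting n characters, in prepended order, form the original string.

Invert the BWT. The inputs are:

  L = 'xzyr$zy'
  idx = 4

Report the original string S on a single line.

Answer: yzzryx$

Derivation:
LF mapping: 2 5 3 1 0 6 4
Walk LF starting at row 4, prepending L[row]:
  step 1: row=4, L[4]='$', prepend. Next row=LF[4]=0
  step 2: row=0, L[0]='x', prepend. Next row=LF[0]=2
  step 3: row=2, L[2]='y', prepend. Next row=LF[2]=3
  step 4: row=3, L[3]='r', prepend. Next row=LF[3]=1
  step 5: row=1, L[1]='z', prepend. Next row=LF[1]=5
  step 6: row=5, L[5]='z', prepend. Next row=LF[5]=6
  step 7: row=6, L[6]='y', prepend. Next row=LF[6]=4
Reversed output: yzzryx$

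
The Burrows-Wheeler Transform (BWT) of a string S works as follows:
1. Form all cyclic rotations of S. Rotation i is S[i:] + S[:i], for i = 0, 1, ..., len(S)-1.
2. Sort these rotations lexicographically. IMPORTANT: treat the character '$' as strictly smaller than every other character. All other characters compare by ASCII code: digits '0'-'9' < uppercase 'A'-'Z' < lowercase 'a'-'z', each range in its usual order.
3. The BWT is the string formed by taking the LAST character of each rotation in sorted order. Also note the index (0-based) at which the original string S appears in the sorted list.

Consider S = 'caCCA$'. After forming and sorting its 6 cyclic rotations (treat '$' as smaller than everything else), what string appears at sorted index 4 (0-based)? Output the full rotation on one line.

Answer: aCCA$c

Derivation:
All 6 rotations (rotation i = S[i:]+S[:i]):
  rot[0] = caCCA$
  rot[1] = aCCA$c
  rot[2] = CCA$ca
  rot[3] = CA$caC
  rot[4] = A$caCC
  rot[5] = $caCCA
Sorted (with $ < everything):
  sorted[0] = $caCCA
  sorted[1] = A$caCC
  sorted[2] = CA$caC
  sorted[3] = CCA$ca
  sorted[4] = aCCA$c
  sorted[5] = caCCA$
sorted[4] = aCCA$c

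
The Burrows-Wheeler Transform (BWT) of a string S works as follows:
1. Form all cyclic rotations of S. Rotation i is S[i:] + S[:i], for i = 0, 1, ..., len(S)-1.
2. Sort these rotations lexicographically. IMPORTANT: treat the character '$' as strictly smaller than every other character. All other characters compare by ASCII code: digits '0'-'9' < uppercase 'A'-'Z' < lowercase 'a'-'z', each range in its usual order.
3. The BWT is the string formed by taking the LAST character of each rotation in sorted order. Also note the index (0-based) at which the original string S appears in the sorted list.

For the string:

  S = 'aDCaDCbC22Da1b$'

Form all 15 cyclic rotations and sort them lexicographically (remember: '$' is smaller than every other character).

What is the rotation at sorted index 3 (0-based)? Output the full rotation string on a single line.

Answer: 2Da1b$aDCaDCbC2

Derivation:
All 15 rotations (rotation i = S[i:]+S[:i]):
  rot[0] = aDCaDCbC22Da1b$
  rot[1] = DCaDCbC22Da1b$a
  rot[2] = CaDCbC22Da1b$aD
  rot[3] = aDCbC22Da1b$aDC
  rot[4] = DCbC22Da1b$aDCa
  rot[5] = CbC22Da1b$aDCaD
  rot[6] = bC22Da1b$aDCaDC
  rot[7] = C22Da1b$aDCaDCb
  rot[8] = 22Da1b$aDCaDCbC
  rot[9] = 2Da1b$aDCaDCbC2
  rot[10] = Da1b$aDCaDCbC22
  rot[11] = a1b$aDCaDCbC22D
  rot[12] = 1b$aDCaDCbC22Da
  rot[13] = b$aDCaDCbC22Da1
  rot[14] = $aDCaDCbC22Da1b
Sorted (with $ < everything):
  sorted[0] = $aDCaDCbC22Da1b
  sorted[1] = 1b$aDCaDCbC22Da
  sorted[2] = 22Da1b$aDCaDCbC
  sorted[3] = 2Da1b$aDCaDCbC2
  sorted[4] = C22Da1b$aDCaDCb
  sorted[5] = CaDCbC22Da1b$aD
  sorted[6] = CbC22Da1b$aDCaD
  sorted[7] = DCaDCbC22Da1b$a
  sorted[8] = DCbC22Da1b$aDCa
  sorted[9] = Da1b$aDCaDCbC22
  sorted[10] = a1b$aDCaDCbC22D
  sorted[11] = aDCaDCbC22Da1b$
  sorted[12] = aDCbC22Da1b$aDC
  sorted[13] = b$aDCaDCbC22Da1
  sorted[14] = bC22Da1b$aDCaDC
sorted[3] = 2Da1b$aDCaDCbC2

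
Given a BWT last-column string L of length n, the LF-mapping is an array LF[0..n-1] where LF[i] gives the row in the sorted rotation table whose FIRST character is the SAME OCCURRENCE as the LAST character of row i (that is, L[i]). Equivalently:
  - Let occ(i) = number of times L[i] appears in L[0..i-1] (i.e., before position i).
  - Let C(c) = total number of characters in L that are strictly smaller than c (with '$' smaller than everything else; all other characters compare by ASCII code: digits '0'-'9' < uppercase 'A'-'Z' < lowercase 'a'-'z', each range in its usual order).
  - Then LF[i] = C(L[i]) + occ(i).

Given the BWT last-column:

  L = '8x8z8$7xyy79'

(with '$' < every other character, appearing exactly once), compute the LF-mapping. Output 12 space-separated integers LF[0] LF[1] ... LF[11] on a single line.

Char counts: '$':1, '7':2, '8':3, '9':1, 'x':2, 'y':2, 'z':1
C (first-col start): C('$')=0, C('7')=1, C('8')=3, C('9')=6, C('x')=7, C('y')=9, C('z')=11
L[0]='8': occ=0, LF[0]=C('8')+0=3+0=3
L[1]='x': occ=0, LF[1]=C('x')+0=7+0=7
L[2]='8': occ=1, LF[2]=C('8')+1=3+1=4
L[3]='z': occ=0, LF[3]=C('z')+0=11+0=11
L[4]='8': occ=2, LF[4]=C('8')+2=3+2=5
L[5]='$': occ=0, LF[5]=C('$')+0=0+0=0
L[6]='7': occ=0, LF[6]=C('7')+0=1+0=1
L[7]='x': occ=1, LF[7]=C('x')+1=7+1=8
L[8]='y': occ=0, LF[8]=C('y')+0=9+0=9
L[9]='y': occ=1, LF[9]=C('y')+1=9+1=10
L[10]='7': occ=1, LF[10]=C('7')+1=1+1=2
L[11]='9': occ=0, LF[11]=C('9')+0=6+0=6

Answer: 3 7 4 11 5 0 1 8 9 10 2 6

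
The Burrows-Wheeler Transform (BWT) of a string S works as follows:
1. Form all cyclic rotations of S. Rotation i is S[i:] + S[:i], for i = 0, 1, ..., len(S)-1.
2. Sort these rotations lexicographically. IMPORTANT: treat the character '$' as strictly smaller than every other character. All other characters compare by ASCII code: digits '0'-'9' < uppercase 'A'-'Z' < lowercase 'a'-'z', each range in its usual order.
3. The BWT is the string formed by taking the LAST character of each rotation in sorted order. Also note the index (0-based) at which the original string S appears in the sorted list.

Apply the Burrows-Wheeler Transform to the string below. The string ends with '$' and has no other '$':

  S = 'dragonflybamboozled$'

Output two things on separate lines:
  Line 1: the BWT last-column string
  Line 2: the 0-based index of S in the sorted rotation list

Answer: drbyme$lnazfaogbodlo
6

Derivation:
All 20 rotations (rotation i = S[i:]+S[:i]):
  rot[0] = dragonflybamboozled$
  rot[1] = ragonflybamboozled$d
  rot[2] = agonflybamboozled$dr
  rot[3] = gonflybamboozled$dra
  rot[4] = onflybamboozled$drag
  rot[5] = nflybamboozled$drago
  rot[6] = flybamboozled$dragon
  rot[7] = lybamboozled$dragonf
  rot[8] = ybamboozled$dragonfl
  rot[9] = bamboozled$dragonfly
  rot[10] = amboozled$dragonflyb
  rot[11] = mboozled$dragonflyba
  rot[12] = boozled$dragonflybam
  rot[13] = oozled$dragonflybamb
  rot[14] = ozled$dragonflybambo
  rot[15] = zled$dragonflybamboo
  rot[16] = led$dragonflybambooz
  rot[17] = ed$dragonflybamboozl
  rot[18] = d$dragonflybamboozle
  rot[19] = $dragonflybamboozled
Sorted (with $ < everything):
  sorted[0] = $dragonflybamboozled  (last char: 'd')
  sorted[1] = agonflybamboozled$dr  (last char: 'r')
  sorted[2] = amboozled$dragonflyb  (last char: 'b')
  sorted[3] = bamboozled$dragonfly  (last char: 'y')
  sorted[4] = boozled$dragonflybam  (last char: 'm')
  sorted[5] = d$dragonflybamboozle  (last char: 'e')
  sorted[6] = dragonflybamboozled$  (last char: '$')
  sorted[7] = ed$dragonflybamboozl  (last char: 'l')
  sorted[8] = flybamboozled$dragon  (last char: 'n')
  sorted[9] = gonflybamboozled$dra  (last char: 'a')
  sorted[10] = led$dragonflybambooz  (last char: 'z')
  sorted[11] = lybamboozled$dragonf  (last char: 'f')
  sorted[12] = mboozled$dragonflyba  (last char: 'a')
  sorted[13] = nflybamboozled$drago  (last char: 'o')
  sorted[14] = onflybamboozled$drag  (last char: 'g')
  sorted[15] = oozled$dragonflybamb  (last char: 'b')
  sorted[16] = ozled$dragonflybambo  (last char: 'o')
  sorted[17] = ragonflybamboozled$d  (last char: 'd')
  sorted[18] = ybamboozled$dragonfl  (last char: 'l')
  sorted[19] = zled$dragonflybamboo  (last char: 'o')
Last column: drbyme$lnazfaogbodlo
Original string S is at sorted index 6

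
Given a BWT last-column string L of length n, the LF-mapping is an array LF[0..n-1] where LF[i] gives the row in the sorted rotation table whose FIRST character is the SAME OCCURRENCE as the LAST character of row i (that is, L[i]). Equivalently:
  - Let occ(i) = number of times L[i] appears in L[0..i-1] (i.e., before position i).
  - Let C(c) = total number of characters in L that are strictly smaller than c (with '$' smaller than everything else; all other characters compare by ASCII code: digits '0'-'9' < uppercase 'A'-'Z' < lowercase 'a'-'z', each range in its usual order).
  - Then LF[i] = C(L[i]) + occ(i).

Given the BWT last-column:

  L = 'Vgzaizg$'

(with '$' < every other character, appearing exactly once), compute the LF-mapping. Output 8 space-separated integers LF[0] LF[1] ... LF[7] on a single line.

Char counts: '$':1, 'V':1, 'a':1, 'g':2, 'i':1, 'z':2
C (first-col start): C('$')=0, C('V')=1, C('a')=2, C('g')=3, C('i')=5, C('z')=6
L[0]='V': occ=0, LF[0]=C('V')+0=1+0=1
L[1]='g': occ=0, LF[1]=C('g')+0=3+0=3
L[2]='z': occ=0, LF[2]=C('z')+0=6+0=6
L[3]='a': occ=0, LF[3]=C('a')+0=2+0=2
L[4]='i': occ=0, LF[4]=C('i')+0=5+0=5
L[5]='z': occ=1, LF[5]=C('z')+1=6+1=7
L[6]='g': occ=1, LF[6]=C('g')+1=3+1=4
L[7]='$': occ=0, LF[7]=C('$')+0=0+0=0

Answer: 1 3 6 2 5 7 4 0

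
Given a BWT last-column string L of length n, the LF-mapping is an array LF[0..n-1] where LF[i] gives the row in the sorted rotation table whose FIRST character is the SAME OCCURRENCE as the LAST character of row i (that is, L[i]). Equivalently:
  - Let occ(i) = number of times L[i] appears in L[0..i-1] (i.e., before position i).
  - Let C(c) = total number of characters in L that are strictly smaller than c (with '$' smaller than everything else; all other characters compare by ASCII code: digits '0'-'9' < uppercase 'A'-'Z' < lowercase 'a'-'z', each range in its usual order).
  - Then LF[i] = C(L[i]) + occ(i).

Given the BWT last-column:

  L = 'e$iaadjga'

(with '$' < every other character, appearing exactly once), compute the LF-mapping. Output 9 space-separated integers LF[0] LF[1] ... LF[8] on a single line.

Char counts: '$':1, 'a':3, 'd':1, 'e':1, 'g':1, 'i':1, 'j':1
C (first-col start): C('$')=0, C('a')=1, C('d')=4, C('e')=5, C('g')=6, C('i')=7, C('j')=8
L[0]='e': occ=0, LF[0]=C('e')+0=5+0=5
L[1]='$': occ=0, LF[1]=C('$')+0=0+0=0
L[2]='i': occ=0, LF[2]=C('i')+0=7+0=7
L[3]='a': occ=0, LF[3]=C('a')+0=1+0=1
L[4]='a': occ=1, LF[4]=C('a')+1=1+1=2
L[5]='d': occ=0, LF[5]=C('d')+0=4+0=4
L[6]='j': occ=0, LF[6]=C('j')+0=8+0=8
L[7]='g': occ=0, LF[7]=C('g')+0=6+0=6
L[8]='a': occ=2, LF[8]=C('a')+2=1+2=3

Answer: 5 0 7 1 2 4 8 6 3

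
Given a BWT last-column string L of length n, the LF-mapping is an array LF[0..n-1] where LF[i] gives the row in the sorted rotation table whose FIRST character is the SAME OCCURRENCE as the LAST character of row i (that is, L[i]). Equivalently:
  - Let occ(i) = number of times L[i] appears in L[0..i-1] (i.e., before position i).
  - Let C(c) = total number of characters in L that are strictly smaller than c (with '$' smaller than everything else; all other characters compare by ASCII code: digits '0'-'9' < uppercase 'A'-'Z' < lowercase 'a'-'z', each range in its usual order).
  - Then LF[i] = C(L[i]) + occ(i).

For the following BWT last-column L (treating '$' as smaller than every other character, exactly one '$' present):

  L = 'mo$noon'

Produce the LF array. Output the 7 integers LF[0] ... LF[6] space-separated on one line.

Answer: 1 4 0 2 5 6 3

Derivation:
Char counts: '$':1, 'm':1, 'n':2, 'o':3
C (first-col start): C('$')=0, C('m')=1, C('n')=2, C('o')=4
L[0]='m': occ=0, LF[0]=C('m')+0=1+0=1
L[1]='o': occ=0, LF[1]=C('o')+0=4+0=4
L[2]='$': occ=0, LF[2]=C('$')+0=0+0=0
L[3]='n': occ=0, LF[3]=C('n')+0=2+0=2
L[4]='o': occ=1, LF[4]=C('o')+1=4+1=5
L[5]='o': occ=2, LF[5]=C('o')+2=4+2=6
L[6]='n': occ=1, LF[6]=C('n')+1=2+1=3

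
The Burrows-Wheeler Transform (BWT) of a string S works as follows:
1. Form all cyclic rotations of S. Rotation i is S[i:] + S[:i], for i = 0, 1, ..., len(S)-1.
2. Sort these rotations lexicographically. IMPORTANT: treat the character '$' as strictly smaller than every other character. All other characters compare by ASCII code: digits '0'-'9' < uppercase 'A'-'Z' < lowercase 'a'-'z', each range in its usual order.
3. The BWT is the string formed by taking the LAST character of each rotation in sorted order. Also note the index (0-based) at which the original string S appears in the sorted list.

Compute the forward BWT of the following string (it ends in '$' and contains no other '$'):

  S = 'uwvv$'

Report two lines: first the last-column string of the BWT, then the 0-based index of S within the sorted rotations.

Answer: v$vwu
1

Derivation:
All 5 rotations (rotation i = S[i:]+S[:i]):
  rot[0] = uwvv$
  rot[1] = wvv$u
  rot[2] = vv$uw
  rot[3] = v$uwv
  rot[4] = $uwvv
Sorted (with $ < everything):
  sorted[0] = $uwvv  (last char: 'v')
  sorted[1] = uwvv$  (last char: '$')
  sorted[2] = v$uwv  (last char: 'v')
  sorted[3] = vv$uw  (last char: 'w')
  sorted[4] = wvv$u  (last char: 'u')
Last column: v$vwu
Original string S is at sorted index 1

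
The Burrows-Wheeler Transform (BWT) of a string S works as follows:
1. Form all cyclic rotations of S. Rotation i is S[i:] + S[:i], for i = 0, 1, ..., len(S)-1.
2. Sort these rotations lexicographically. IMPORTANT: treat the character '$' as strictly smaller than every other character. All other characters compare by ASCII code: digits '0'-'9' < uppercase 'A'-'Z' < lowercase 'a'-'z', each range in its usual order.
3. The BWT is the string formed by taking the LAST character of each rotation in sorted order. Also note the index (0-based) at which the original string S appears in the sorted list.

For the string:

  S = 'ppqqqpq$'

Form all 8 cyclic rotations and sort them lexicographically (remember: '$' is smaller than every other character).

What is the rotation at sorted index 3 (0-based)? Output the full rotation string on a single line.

All 8 rotations (rotation i = S[i:]+S[:i]):
  rot[0] = ppqqqpq$
  rot[1] = pqqqpq$p
  rot[2] = qqqpq$pp
  rot[3] = qqpq$ppq
  rot[4] = qpq$ppqq
  rot[5] = pq$ppqqq
  rot[6] = q$ppqqqp
  rot[7] = $ppqqqpq
Sorted (with $ < everything):
  sorted[0] = $ppqqqpq
  sorted[1] = ppqqqpq$
  sorted[2] = pq$ppqqq
  sorted[3] = pqqqpq$p
  sorted[4] = q$ppqqqp
  sorted[5] = qpq$ppqq
  sorted[6] = qqpq$ppq
  sorted[7] = qqqpq$pp
sorted[3] = pqqqpq$p

Answer: pqqqpq$p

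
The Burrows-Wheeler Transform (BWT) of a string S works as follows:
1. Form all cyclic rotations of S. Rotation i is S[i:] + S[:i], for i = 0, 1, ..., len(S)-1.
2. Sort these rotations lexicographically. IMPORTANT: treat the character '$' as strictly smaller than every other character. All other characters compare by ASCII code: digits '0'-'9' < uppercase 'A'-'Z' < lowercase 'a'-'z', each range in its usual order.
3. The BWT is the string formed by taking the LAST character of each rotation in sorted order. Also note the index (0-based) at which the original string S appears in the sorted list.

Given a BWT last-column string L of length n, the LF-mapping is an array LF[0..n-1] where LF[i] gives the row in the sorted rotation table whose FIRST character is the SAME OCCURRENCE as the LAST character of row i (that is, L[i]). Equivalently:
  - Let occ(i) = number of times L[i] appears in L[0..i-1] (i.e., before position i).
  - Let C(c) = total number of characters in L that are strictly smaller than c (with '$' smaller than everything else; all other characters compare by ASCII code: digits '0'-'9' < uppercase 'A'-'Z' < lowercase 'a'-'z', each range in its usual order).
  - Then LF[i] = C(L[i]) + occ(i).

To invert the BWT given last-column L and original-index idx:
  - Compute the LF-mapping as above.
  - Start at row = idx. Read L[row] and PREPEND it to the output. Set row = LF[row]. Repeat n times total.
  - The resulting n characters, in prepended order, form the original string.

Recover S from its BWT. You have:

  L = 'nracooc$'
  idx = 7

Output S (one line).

Answer: raccoon$

Derivation:
LF mapping: 4 7 1 2 5 6 3 0
Walk LF starting at row 7, prepending L[row]:
  step 1: row=7, L[7]='$', prepend. Next row=LF[7]=0
  step 2: row=0, L[0]='n', prepend. Next row=LF[0]=4
  step 3: row=4, L[4]='o', prepend. Next row=LF[4]=5
  step 4: row=5, L[5]='o', prepend. Next row=LF[5]=6
  step 5: row=6, L[6]='c', prepend. Next row=LF[6]=3
  step 6: row=3, L[3]='c', prepend. Next row=LF[3]=2
  step 7: row=2, L[2]='a', prepend. Next row=LF[2]=1
  step 8: row=1, L[1]='r', prepend. Next row=LF[1]=7
Reversed output: raccoon$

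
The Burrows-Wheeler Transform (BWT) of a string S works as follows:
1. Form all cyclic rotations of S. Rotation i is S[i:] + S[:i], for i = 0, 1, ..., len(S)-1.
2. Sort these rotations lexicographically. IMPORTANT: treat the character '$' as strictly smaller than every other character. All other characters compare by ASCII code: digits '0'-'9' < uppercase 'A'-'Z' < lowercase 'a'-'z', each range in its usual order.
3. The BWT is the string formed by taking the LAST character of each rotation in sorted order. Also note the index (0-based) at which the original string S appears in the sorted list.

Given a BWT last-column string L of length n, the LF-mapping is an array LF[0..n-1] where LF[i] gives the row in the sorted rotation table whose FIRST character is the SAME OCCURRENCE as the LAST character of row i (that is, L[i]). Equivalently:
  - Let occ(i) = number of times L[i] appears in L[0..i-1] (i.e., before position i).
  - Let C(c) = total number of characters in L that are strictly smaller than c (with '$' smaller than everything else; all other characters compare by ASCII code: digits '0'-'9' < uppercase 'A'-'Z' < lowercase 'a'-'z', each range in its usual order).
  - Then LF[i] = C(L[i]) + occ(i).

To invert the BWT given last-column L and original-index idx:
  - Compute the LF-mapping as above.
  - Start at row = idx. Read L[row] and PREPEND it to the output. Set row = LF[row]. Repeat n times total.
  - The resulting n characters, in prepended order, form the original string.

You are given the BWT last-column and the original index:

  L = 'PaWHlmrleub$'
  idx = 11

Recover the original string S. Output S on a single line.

Answer: umbrellaHWP$

Derivation:
LF mapping: 2 4 3 1 7 9 10 8 6 11 5 0
Walk LF starting at row 11, prepending L[row]:
  step 1: row=11, L[11]='$', prepend. Next row=LF[11]=0
  step 2: row=0, L[0]='P', prepend. Next row=LF[0]=2
  step 3: row=2, L[2]='W', prepend. Next row=LF[2]=3
  step 4: row=3, L[3]='H', prepend. Next row=LF[3]=1
  step 5: row=1, L[1]='a', prepend. Next row=LF[1]=4
  step 6: row=4, L[4]='l', prepend. Next row=LF[4]=7
  step 7: row=7, L[7]='l', prepend. Next row=LF[7]=8
  step 8: row=8, L[8]='e', prepend. Next row=LF[8]=6
  step 9: row=6, L[6]='r', prepend. Next row=LF[6]=10
  step 10: row=10, L[10]='b', prepend. Next row=LF[10]=5
  step 11: row=5, L[5]='m', prepend. Next row=LF[5]=9
  step 12: row=9, L[9]='u', prepend. Next row=LF[9]=11
Reversed output: umbrellaHWP$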